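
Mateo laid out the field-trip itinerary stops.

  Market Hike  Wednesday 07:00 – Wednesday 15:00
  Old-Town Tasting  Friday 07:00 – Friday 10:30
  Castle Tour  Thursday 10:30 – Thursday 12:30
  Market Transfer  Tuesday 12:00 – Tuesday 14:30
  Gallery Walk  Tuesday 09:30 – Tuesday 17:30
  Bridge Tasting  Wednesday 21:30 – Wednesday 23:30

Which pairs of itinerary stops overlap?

Sorted by start: Gallery Walk, Market Transfer, Market Hike, Bridge Tasting, Castle Tour, Old-Town Tasting.
Market Transfer starts before Gallery Walk ends → Gallery Walk and Market Transfer overlap.
Market Hike starts after Gallery Walk ends; Gallery Walk is clear from here.
Market Hike starts after Market Transfer ends; Market Transfer is clear from here.
Bridge Tasting starts after Market Hike ends; Market Hike is clear from here.
Castle Tour starts after Bridge Tasting ends; Bridge Tasting is clear from here.
Old-Town Tasting starts after Castle Tour ends.

Gallery Walk & Market Transfer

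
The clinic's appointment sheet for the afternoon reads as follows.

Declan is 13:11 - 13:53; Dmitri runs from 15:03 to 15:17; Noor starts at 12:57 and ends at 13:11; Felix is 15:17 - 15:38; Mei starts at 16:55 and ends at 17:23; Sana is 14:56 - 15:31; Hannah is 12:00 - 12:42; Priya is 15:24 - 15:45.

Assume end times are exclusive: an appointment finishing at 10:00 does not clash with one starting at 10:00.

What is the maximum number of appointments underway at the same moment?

3

Sweep the timeline, counting +1 at each start and −1 at each end (ends before starts at a tie):
12:00 start Hannah → 1
12:42 end Hannah → 0
12:57 start Noor → 1
13:11 end Noor → 0
13:11 start Declan → 1
13:53 end Declan → 0
14:56 start Sana → 1
15:03 start Dmitri → 2
15:17 end Dmitri → 1
15:17 start Felix → 2
15:24 start Priya → 3
15:31 end Sana → 2
15:38 end Felix → 1
15:45 end Priya → 0
16:55 start Mei → 1
17:23 end Mei → 0
Peak is 3, at 15:24 (Felix, Priya, Sana).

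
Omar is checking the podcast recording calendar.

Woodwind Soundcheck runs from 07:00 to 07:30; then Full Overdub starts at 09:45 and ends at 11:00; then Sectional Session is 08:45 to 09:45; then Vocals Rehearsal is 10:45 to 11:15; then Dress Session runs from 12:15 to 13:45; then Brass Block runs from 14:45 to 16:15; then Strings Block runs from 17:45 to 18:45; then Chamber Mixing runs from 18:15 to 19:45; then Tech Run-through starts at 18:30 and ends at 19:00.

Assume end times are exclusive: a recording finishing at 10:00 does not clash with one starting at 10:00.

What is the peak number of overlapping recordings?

Walk through starts and ends in time order (an end at T is processed before a start at T):
07:00 start Woodwind Soundcheck → 1
07:30 end Woodwind Soundcheck → 0
08:45 start Sectional Session → 1
09:45 end Sectional Session → 0
09:45 start Full Overdub → 1
10:45 start Vocals Rehearsal → 2
11:00 end Full Overdub → 1
11:15 end Vocals Rehearsal → 0
12:15 start Dress Session → 1
13:45 end Dress Session → 0
14:45 start Brass Block → 1
16:15 end Brass Block → 0
17:45 start Strings Block → 1
18:15 start Chamber Mixing → 2
18:30 start Tech Run-through → 3
18:45 end Strings Block → 2
19:00 end Tech Run-through → 1
19:45 end Chamber Mixing → 0
Peak is 3, at 18:30 (Chamber Mixing, Strings Block, Tech Run-through).

3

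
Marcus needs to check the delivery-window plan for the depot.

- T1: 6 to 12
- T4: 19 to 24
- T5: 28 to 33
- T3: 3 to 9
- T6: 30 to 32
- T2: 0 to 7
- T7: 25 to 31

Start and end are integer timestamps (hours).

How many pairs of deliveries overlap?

Sorted by start: T2, T3, T1, T4, T7, T5, T6.
T3 starts before T2 ends → T2 and T3 overlap.
T1 starts before T2 ends → T2 and T1 overlap.
T4 starts after T2 ends, so T2 has no further overlaps.
T1 starts before T3 ends → T3 and T1 overlap.
T4 starts after T3 ends, so T3 has no further overlaps.
T4 starts after T1 ends, so T1 has no further overlaps.
T7 starts after T4 ends, so T4 has no further overlaps.
T5 starts before T7 ends → T7 and T5 overlap.
T6 starts before T7 ends → T7 and T6 overlap.
T6 starts before T5 ends → T5 and T6 overlap.
Overlapping pairs: T1 & T2, T1 & T3, T2 & T3, T5 & T6, T5 & T7, T6 & T7 — 6 in total.

6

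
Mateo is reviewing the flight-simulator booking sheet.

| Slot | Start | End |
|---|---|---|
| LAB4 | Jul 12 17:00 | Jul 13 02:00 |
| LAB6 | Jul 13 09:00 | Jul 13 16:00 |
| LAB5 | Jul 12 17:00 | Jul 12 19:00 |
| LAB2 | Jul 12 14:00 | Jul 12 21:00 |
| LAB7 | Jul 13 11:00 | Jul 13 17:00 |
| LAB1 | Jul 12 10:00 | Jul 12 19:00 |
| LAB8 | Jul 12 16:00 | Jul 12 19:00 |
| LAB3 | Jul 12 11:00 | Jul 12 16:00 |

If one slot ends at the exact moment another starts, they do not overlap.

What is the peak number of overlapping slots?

Walk through starts and ends in time order (an end at T is processed before a start at T):
Jul 12 10:00 start LAB1 → 1
Jul 12 11:00 start LAB3 → 2
Jul 12 14:00 start LAB2 → 3
Jul 12 16:00 end LAB3 → 2
Jul 12 16:00 start LAB8 → 3
Jul 12 17:00 start LAB4 → 4
Jul 12 17:00 start LAB5 → 5
Jul 12 19:00 end LAB1 → 4
Jul 12 19:00 end LAB5 → 3
Jul 12 19:00 end LAB8 → 2
Jul 12 21:00 end LAB2 → 1
Jul 13 02:00 end LAB4 → 0
Jul 13 09:00 start LAB6 → 1
Jul 13 11:00 start LAB7 → 2
Jul 13 16:00 end LAB6 → 1
Jul 13 17:00 end LAB7 → 0
Peak is 5, at Jul 12 17:00 (LAB1, LAB2, LAB4, LAB5, LAB8).

5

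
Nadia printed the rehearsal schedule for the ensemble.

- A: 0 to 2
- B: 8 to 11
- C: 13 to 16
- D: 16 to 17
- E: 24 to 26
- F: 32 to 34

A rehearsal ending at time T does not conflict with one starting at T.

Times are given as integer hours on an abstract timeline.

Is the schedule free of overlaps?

Sorted by start: A, B, C, D, E, F.
B starts after A ends, so nothing later overlaps A either.
C starts after B ends, so nothing later overlaps B either.
D starts exactly when C ends (back-to-back, no overlap), so nothing later overlaps C either.
E starts after D ends, so nothing later overlaps D either.
F starts after E ends.
Every pair is clear; the schedule has no overlaps.

Yes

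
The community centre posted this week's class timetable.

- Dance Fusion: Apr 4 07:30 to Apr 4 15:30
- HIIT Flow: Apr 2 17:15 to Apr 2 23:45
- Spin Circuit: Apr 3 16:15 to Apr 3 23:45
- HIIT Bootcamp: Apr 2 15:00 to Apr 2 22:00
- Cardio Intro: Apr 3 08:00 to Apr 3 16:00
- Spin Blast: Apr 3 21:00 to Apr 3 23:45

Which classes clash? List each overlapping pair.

HIIT Bootcamp & HIIT Flow, Spin Blast & Spin Circuit

Sorted by start: HIIT Bootcamp, HIIT Flow, Cardio Intro, Spin Circuit, Spin Blast, Dance Fusion.
HIIT Flow starts before HIIT Bootcamp ends → HIIT Bootcamp and HIIT Flow overlap.
Cardio Intro starts after HIIT Bootcamp ends, so nothing later overlaps HIIT Bootcamp either.
Cardio Intro starts after HIIT Flow ends, so nothing later overlaps HIIT Flow either.
Spin Circuit starts after Cardio Intro ends, so nothing later overlaps Cardio Intro either.
Spin Blast starts before Spin Circuit ends → Spin Circuit and Spin Blast overlap.
Dance Fusion starts after Spin Circuit ends.
Dance Fusion starts after Spin Blast ends.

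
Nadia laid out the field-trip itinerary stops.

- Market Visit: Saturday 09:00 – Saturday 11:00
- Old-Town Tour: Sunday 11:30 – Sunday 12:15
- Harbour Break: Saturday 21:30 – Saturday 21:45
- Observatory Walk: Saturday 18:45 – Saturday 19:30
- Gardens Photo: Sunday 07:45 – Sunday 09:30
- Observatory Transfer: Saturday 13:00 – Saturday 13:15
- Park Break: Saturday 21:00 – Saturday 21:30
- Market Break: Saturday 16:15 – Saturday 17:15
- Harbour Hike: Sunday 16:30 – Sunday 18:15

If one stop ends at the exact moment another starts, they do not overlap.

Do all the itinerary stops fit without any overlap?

Sorted by start: Market Visit, Observatory Transfer, Market Break, Observatory Walk, Park Break, Harbour Break, Gardens Photo, Old-Town Tour, Harbour Hike.
Observatory Transfer starts after Market Visit ends; Market Visit is clear from here.
Market Break starts after Observatory Transfer ends; Observatory Transfer is clear from here.
Observatory Walk starts after Market Break ends; Market Break is clear from here.
Park Break starts after Observatory Walk ends; Observatory Walk is clear from here.
Harbour Break starts exactly when Park Break ends (back-to-back, no overlap); Park Break is clear from here.
Gardens Photo starts after Harbour Break ends; Harbour Break is clear from here.
Old-Town Tour starts after Gardens Photo ends; Gardens Photo is clear from here.
Harbour Hike starts after Old-Town Tour ends.
Every pair is clear; the schedule has no overlaps.

Yes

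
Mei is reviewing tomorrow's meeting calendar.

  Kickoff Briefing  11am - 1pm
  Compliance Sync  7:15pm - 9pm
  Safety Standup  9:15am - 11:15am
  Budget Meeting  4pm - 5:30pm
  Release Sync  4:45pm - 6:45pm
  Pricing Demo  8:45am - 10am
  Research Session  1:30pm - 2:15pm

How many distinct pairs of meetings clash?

3

Sorted by start: Pricing Demo, Safety Standup, Kickoff Briefing, Research Session, Budget Meeting, Release Sync, Compliance Sync.
Safety Standup starts before Pricing Demo ends → Pricing Demo and Safety Standup overlap.
Kickoff Briefing starts after Pricing Demo ends, so nothing later overlaps Pricing Demo either.
Kickoff Briefing starts before Safety Standup ends → Safety Standup and Kickoff Briefing overlap.
Research Session starts after Safety Standup ends, so nothing later overlaps Safety Standup either.
Research Session starts after Kickoff Briefing ends, so nothing later overlaps Kickoff Briefing either.
Budget Meeting starts after Research Session ends, so nothing later overlaps Research Session either.
Release Sync starts before Budget Meeting ends → Budget Meeting and Release Sync overlap.
Compliance Sync starts after Budget Meeting ends.
Compliance Sync starts after Release Sync ends.
Overlapping pairs: Budget Meeting & Release Sync, Kickoff Briefing & Safety Standup, Pricing Demo & Safety Standup — 3 in total.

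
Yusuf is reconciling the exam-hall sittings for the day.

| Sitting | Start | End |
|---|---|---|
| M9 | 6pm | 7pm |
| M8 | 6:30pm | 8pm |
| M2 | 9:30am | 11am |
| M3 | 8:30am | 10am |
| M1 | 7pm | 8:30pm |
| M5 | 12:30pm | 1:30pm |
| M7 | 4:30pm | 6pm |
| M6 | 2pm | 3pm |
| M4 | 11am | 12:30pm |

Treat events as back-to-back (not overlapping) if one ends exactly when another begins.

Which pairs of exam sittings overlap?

M1 & M8, M2 & M3, M8 & M9

Sorted by start: M3, M2, M4, M5, M6, M7, M9, M8, M1.
M2 starts before M3 ends → M3 and M2 overlap.
M4 starts after M3 ends, so M3 has no further overlaps.
M4 starts exactly when M2 ends (back-to-back, no overlap), so M2 has no further overlaps.
M5 starts exactly when M4 ends (back-to-back, no overlap), so M4 has no further overlaps.
M6 starts after M5 ends, so M5 has no further overlaps.
M7 starts after M6 ends, so M6 has no further overlaps.
M9 starts exactly when M7 ends (back-to-back, no overlap), so M7 has no further overlaps.
M8 starts before M9 ends → M9 and M8 overlap.
M1 starts exactly when M9 ends (back-to-back, no overlap).
M1 starts before M8 ends → M8 and M1 overlap.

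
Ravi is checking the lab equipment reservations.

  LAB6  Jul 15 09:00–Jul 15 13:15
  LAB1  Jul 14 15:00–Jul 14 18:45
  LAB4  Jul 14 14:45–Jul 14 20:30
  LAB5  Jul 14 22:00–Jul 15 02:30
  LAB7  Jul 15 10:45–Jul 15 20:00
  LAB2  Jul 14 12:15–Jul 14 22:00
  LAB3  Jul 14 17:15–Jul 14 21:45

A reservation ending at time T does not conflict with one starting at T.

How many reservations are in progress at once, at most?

Sort all start/end points and keep a running count:
Jul 14 12:15 start LAB2 → 1
Jul 14 14:45 start LAB4 → 2
Jul 14 15:00 start LAB1 → 3
Jul 14 17:15 start LAB3 → 4
Jul 14 18:45 end LAB1 → 3
Jul 14 20:30 end LAB4 → 2
Jul 14 21:45 end LAB3 → 1
Jul 14 22:00 end LAB2 → 0
Jul 14 22:00 start LAB5 → 1
Jul 15 02:30 end LAB5 → 0
Jul 15 09:00 start LAB6 → 1
Jul 15 10:45 start LAB7 → 2
Jul 15 13:15 end LAB6 → 1
Jul 15 20:00 end LAB7 → 0
Peak is 4, at Jul 14 17:15 (LAB1, LAB2, LAB3, LAB4).

4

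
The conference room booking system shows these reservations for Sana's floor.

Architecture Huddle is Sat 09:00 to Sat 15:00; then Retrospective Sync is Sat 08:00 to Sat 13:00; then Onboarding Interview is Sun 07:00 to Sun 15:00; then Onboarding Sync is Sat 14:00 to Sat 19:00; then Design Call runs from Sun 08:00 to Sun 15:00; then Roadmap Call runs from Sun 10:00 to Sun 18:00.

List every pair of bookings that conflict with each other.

Architecture Huddle & Onboarding Sync, Architecture Huddle & Retrospective Sync, Design Call & Onboarding Interview, Design Call & Roadmap Call, Onboarding Interview & Roadmap Call

Two intervals overlap when each starts before the other ends.
Sorted by start: Retrospective Sync, Architecture Huddle, Onboarding Sync, Onboarding Interview, Design Call, Roadmap Call.
Architecture Huddle starts before Retrospective Sync ends → Retrospective Sync and Architecture Huddle overlap.
Onboarding Sync starts after Retrospective Sync ends, so Retrospective Sync has no further overlaps.
Onboarding Sync starts before Architecture Huddle ends → Architecture Huddle and Onboarding Sync overlap.
Onboarding Interview starts after Architecture Huddle ends, so Architecture Huddle has no further overlaps.
Onboarding Interview starts after Onboarding Sync ends, so Onboarding Sync has no further overlaps.
Design Call starts before Onboarding Interview ends → Onboarding Interview and Design Call overlap.
Roadmap Call starts before Onboarding Interview ends → Onboarding Interview and Roadmap Call overlap.
Roadmap Call starts before Design Call ends → Design Call and Roadmap Call overlap.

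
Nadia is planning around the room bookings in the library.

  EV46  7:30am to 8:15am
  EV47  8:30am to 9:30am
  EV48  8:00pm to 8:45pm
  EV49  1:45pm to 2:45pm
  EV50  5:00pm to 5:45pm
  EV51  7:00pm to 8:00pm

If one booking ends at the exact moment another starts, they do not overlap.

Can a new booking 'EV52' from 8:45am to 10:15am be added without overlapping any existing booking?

EV46: ends 8:15am at or before EV52 starts 8:45am → clear.
EV47: starts 8:30am before EV52 ends 10:15am, and ends 9:30am after EV52 starts 8:45am → overlap.
EV49: starts 1:45pm at or after EV52 ends 10:15am → clear.
EV50: starts 5:00pm at or after EV52 ends 10:15am → clear.
EV51: starts 7:00pm at or after EV52 ends 10:15am → clear.
EV48: starts 8:00pm at or after EV52 ends 10:15am → clear.
EV52 overlaps EV47.

No — it overlaps EV47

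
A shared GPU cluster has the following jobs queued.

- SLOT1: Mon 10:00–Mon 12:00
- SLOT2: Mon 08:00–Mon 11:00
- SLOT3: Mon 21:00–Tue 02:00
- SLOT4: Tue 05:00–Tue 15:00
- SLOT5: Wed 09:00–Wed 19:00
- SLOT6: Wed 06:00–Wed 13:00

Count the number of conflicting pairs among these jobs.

2

Two intervals overlap when each starts before the other ends.
Sorted by start: SLOT2, SLOT1, SLOT3, SLOT4, SLOT6, SLOT5.
SLOT1 starts before SLOT2 ends → SLOT2 and SLOT1 overlap.
SLOT3 starts after SLOT2 ends; SLOT2 is clear from here.
SLOT3 starts after SLOT1 ends; SLOT1 is clear from here.
SLOT4 starts after SLOT3 ends; SLOT3 is clear from here.
SLOT6 starts after SLOT4 ends; SLOT4 is clear from here.
SLOT5 starts before SLOT6 ends → SLOT6 and SLOT5 overlap.
Overlapping pairs: SLOT1 & SLOT2, SLOT5 & SLOT6 — 2 in total.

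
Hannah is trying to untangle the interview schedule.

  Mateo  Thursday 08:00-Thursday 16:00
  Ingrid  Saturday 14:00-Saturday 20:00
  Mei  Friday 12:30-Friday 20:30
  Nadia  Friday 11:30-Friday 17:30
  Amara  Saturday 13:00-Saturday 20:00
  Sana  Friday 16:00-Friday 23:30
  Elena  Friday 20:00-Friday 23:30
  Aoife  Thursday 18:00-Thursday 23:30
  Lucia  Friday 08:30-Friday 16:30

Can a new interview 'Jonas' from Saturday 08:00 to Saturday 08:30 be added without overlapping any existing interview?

Yes — the slot is free

Mateo: ends Thursday 16:00 at or before Jonas starts Saturday 08:00 → clear.
Aoife: ends Thursday 23:30 at or before Jonas starts Saturday 08:00 → clear.
Lucia: ends Friday 16:30 at or before Jonas starts Saturday 08:00 → clear.
Nadia: ends Friday 17:30 at or before Jonas starts Saturday 08:00 → clear.
Mei: ends Friday 20:30 at or before Jonas starts Saturday 08:00 → clear.
Sana: ends Friday 23:30 at or before Jonas starts Saturday 08:00 → clear.
Elena: ends Friday 23:30 at or before Jonas starts Saturday 08:00 → clear.
Amara: starts Saturday 13:00 at or after Jonas ends Saturday 08:30 → clear.
Ingrid: starts Saturday 14:00 at or after Jonas ends Saturday 08:30 → clear.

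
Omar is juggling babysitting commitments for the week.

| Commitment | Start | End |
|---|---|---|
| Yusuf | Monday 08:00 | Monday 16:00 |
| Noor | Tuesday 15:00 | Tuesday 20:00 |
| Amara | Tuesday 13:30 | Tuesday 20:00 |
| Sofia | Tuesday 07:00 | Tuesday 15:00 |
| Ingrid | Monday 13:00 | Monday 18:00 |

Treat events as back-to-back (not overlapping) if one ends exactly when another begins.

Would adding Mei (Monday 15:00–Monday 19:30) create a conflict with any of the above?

Yusuf: starts Monday 08:00 before Mei ends Monday 19:30, and ends Monday 16:00 after Mei starts Monday 15:00 → overlap.
Ingrid: starts Monday 13:00 before Mei ends Monday 19:30, and ends Monday 18:00 after Mei starts Monday 15:00 → overlap.
Sofia: starts Tuesday 07:00 at or after Mei ends Monday 19:30 → clear.
Amara: starts Tuesday 13:30 at or after Mei ends Monday 19:30 → clear.
Noor: starts Tuesday 15:00 at or after Mei ends Monday 19:30 → clear.
Mei overlaps Yusuf, Ingrid.

Yes — it overlaps Ingrid, Yusuf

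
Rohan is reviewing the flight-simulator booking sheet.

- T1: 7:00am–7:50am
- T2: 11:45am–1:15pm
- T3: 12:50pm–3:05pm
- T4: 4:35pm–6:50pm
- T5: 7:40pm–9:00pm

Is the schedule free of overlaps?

No

Sorted by start: T1, T2, T3, T4, T5.
T2 starts after T1 ends, so T1 has no further overlaps.
T3 starts before T2 ends → T2 and T3 overlap.
That's a conflict, so the schedule is not conflict-free.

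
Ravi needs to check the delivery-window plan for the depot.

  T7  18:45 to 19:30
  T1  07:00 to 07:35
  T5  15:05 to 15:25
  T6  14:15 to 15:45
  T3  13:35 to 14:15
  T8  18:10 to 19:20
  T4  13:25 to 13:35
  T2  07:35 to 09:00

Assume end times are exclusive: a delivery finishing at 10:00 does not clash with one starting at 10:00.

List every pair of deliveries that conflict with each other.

Sorted by start: T1, T2, T4, T3, T6, T5, T8, T7.
T2 starts exactly when T1 ends (back-to-back, no overlap) — done with T1.
T4 starts after T2 ends — done with T2.
T3 starts exactly when T4 ends (back-to-back, no overlap) — done with T4.
T6 starts exactly when T3 ends (back-to-back, no overlap) — done with T3.
T5 starts before T6 ends → T6 and T5 overlap.
T8 starts after T6 ends — done with T6.
T8 starts after T5 ends — done with T5.
T7 starts before T8 ends → T8 and T7 overlap.

T5 & T6, T7 & T8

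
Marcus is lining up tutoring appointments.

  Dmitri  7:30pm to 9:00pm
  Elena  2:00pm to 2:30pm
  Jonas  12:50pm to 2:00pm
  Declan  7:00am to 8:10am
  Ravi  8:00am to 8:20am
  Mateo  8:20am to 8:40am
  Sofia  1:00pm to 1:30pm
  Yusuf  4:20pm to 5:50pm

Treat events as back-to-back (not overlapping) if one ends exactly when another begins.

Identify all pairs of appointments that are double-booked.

Declan & Ravi, Jonas & Sofia

Sorted by start: Declan, Ravi, Mateo, Jonas, Sofia, Elena, Yusuf, Dmitri.
Ravi starts before Declan ends → Declan and Ravi overlap.
Mateo starts after Declan ends — done with Declan.
Mateo starts exactly when Ravi ends (back-to-back, no overlap) — done with Ravi.
Jonas starts after Mateo ends — done with Mateo.
Sofia starts before Jonas ends → Jonas and Sofia overlap.
Elena starts exactly when Jonas ends (back-to-back, no overlap) — done with Jonas.
Elena starts after Sofia ends — done with Sofia.
Yusuf starts after Elena ends — done with Elena.
Dmitri starts after Yusuf ends.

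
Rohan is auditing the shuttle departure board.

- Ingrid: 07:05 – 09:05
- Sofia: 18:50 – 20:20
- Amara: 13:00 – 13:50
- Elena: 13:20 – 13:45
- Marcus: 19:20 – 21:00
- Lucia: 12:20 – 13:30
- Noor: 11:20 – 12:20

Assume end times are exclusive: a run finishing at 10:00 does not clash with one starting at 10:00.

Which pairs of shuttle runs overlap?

Sorted by start: Ingrid, Noor, Lucia, Amara, Elena, Sofia, Marcus.
Noor starts after Ingrid ends, so Ingrid has no further overlaps.
Lucia starts exactly when Noor ends (back-to-back, no overlap), so Noor has no further overlaps.
Amara starts before Lucia ends → Lucia and Amara overlap.
Elena starts before Lucia ends → Lucia and Elena overlap.
Sofia starts after Lucia ends, so Lucia has no further overlaps.
Elena starts before Amara ends → Amara and Elena overlap.
Sofia starts after Amara ends, so Amara has no further overlaps.
Sofia starts after Elena ends, so Elena has no further overlaps.
Marcus starts before Sofia ends → Sofia and Marcus overlap.

Amara & Elena, Amara & Lucia, Elena & Lucia, Marcus & Sofia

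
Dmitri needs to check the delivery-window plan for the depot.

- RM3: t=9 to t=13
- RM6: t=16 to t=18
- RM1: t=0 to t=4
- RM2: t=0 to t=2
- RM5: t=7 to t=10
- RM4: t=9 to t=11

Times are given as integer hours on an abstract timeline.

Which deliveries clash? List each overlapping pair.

RM1 & RM2, RM3 & RM4, RM3 & RM5, RM4 & RM5

Sorted by start: RM1, RM2, RM5, RM3, RM4, RM6.
RM2 starts before RM1 ends → RM1 and RM2 overlap.
RM5 starts after RM1 ends — done with RM1.
RM5 starts after RM2 ends — done with RM2.
RM3 starts before RM5 ends → RM5 and RM3 overlap.
RM4 starts before RM5 ends → RM5 and RM4 overlap.
RM6 starts after RM5 ends.
RM4 starts before RM3 ends → RM3 and RM4 overlap.
RM6 starts after RM3 ends.
RM6 starts after RM4 ends.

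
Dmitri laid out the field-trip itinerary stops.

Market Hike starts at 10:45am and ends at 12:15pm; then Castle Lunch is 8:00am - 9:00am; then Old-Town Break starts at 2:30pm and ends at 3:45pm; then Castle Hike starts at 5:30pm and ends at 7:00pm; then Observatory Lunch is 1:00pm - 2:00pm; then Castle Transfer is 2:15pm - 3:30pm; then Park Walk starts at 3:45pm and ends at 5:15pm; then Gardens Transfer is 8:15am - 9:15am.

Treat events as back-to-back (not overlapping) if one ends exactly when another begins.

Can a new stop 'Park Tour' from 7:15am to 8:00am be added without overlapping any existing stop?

Castle Lunch: starts 8:00am at or after Park Tour ends 8:00am → clear.
Gardens Transfer: starts 8:15am at or after Park Tour ends 8:00am → clear.
Market Hike: starts 10:45am at or after Park Tour ends 8:00am → clear.
Observatory Lunch: starts 1:00pm at or after Park Tour ends 8:00am → clear.
Castle Transfer: starts 2:15pm at or after Park Tour ends 8:00am → clear.
Old-Town Break: starts 2:30pm at or after Park Tour ends 8:00am → clear.
Park Walk: starts 3:45pm at or after Park Tour ends 8:00am → clear.
Castle Hike: starts 5:30pm at or after Park Tour ends 8:00am → clear.

Yes — the slot is free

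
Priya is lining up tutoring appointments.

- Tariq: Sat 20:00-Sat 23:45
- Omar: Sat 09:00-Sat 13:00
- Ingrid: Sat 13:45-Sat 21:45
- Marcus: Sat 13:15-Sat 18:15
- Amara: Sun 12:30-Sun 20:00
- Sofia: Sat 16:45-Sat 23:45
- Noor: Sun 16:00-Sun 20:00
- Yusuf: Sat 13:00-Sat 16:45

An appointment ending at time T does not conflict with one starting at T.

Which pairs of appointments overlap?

Amara & Noor, Ingrid & Marcus, Ingrid & Sofia, Ingrid & Tariq, Ingrid & Yusuf, Marcus & Sofia, Marcus & Yusuf, Sofia & Tariq

Sorted by start: Omar, Yusuf, Marcus, Ingrid, Sofia, Tariq, Amara, Noor.
Yusuf starts exactly when Omar ends (back-to-back, no overlap); Omar is clear from here.
Marcus starts before Yusuf ends → Yusuf and Marcus overlap.
Ingrid starts before Yusuf ends → Yusuf and Ingrid overlap.
Sofia starts exactly when Yusuf ends (back-to-back, no overlap); Yusuf is clear from here.
Ingrid starts before Marcus ends → Marcus and Ingrid overlap.
Sofia starts before Marcus ends → Marcus and Sofia overlap.
Tariq starts after Marcus ends; Marcus is clear from here.
Sofia starts before Ingrid ends → Ingrid and Sofia overlap.
Tariq starts before Ingrid ends → Ingrid and Tariq overlap.
Amara starts after Ingrid ends; Ingrid is clear from here.
Tariq starts before Sofia ends → Sofia and Tariq overlap.
Amara starts after Sofia ends; Sofia is clear from here.
Amara starts after Tariq ends; Tariq is clear from here.
Noor starts before Amara ends → Amara and Noor overlap.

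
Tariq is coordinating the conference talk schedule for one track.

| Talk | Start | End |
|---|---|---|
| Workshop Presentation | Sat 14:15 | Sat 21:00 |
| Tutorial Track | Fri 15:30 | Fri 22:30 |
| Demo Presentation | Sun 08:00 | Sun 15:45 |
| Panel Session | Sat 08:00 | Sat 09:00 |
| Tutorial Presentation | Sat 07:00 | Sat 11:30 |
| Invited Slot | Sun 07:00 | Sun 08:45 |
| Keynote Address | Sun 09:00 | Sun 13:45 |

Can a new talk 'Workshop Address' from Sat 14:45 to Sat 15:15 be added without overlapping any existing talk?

Tutorial Track: ends Fri 22:30 at or before Workshop Address starts Sat 14:45 → clear.
Tutorial Presentation: ends Sat 11:30 at or before Workshop Address starts Sat 14:45 → clear.
Panel Session: ends Sat 09:00 at or before Workshop Address starts Sat 14:45 → clear.
Workshop Presentation: starts Sat 14:15 before Workshop Address ends Sat 15:15, and ends Sat 21:00 after Workshop Address starts Sat 14:45 → overlap.
Invited Slot: starts Sun 07:00 at or after Workshop Address ends Sat 15:15 → clear.
Demo Presentation: starts Sun 08:00 at or after Workshop Address ends Sat 15:15 → clear.
Keynote Address: starts Sun 09:00 at or after Workshop Address ends Sat 15:15 → clear.
Workshop Address overlaps Workshop Presentation.

No — it overlaps Workshop Presentation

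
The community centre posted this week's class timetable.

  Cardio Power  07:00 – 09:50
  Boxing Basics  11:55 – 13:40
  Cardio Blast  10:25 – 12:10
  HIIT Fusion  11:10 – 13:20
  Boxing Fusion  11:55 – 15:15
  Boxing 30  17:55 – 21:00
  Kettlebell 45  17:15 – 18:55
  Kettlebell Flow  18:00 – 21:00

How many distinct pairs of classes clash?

9

Check each pair: they overlap iff neither finishes before the other starts.
Sorted by start: Cardio Power, Cardio Blast, HIIT Fusion, Boxing Basics, Boxing Fusion, Kettlebell 45, Boxing 30, Kettlebell Flow.
Cardio Blast starts after Cardio Power ends; Cardio Power is clear from here.
HIIT Fusion starts before Cardio Blast ends → Cardio Blast and HIIT Fusion overlap.
Boxing Basics starts before Cardio Blast ends → Cardio Blast and Boxing Basics overlap.
Boxing Fusion starts before Cardio Blast ends → Cardio Blast and Boxing Fusion overlap.
Kettlebell 45 starts after Cardio Blast ends; Cardio Blast is clear from here.
Boxing Basics starts before HIIT Fusion ends → HIIT Fusion and Boxing Basics overlap.
Boxing Fusion starts before HIIT Fusion ends → HIIT Fusion and Boxing Fusion overlap.
Kettlebell 45 starts after HIIT Fusion ends; HIIT Fusion is clear from here.
Boxing Fusion starts before Boxing Basics ends → Boxing Basics and Boxing Fusion overlap.
Kettlebell 45 starts after Boxing Basics ends; Boxing Basics is clear from here.
Kettlebell 45 starts after Boxing Fusion ends; Boxing Fusion is clear from here.
Boxing 30 starts before Kettlebell 45 ends → Kettlebell 45 and Boxing 30 overlap.
Kettlebell Flow starts before Kettlebell 45 ends → Kettlebell 45 and Kettlebell Flow overlap.
Kettlebell Flow starts before Boxing 30 ends → Boxing 30 and Kettlebell Flow overlap.
Overlapping pairs: Boxing 30 & Kettlebell 45, Boxing 30 & Kettlebell Flow, Boxing Basics & Boxing Fusion, Boxing Basics & Cardio Blast, Boxing Basics & HIIT Fusion, Boxing Fusion & Cardio Blast, Boxing Fusion & HIIT Fusion, Cardio Blast & HIIT Fusion, Kettlebell 45 & Kettlebell Flow — 9 in total.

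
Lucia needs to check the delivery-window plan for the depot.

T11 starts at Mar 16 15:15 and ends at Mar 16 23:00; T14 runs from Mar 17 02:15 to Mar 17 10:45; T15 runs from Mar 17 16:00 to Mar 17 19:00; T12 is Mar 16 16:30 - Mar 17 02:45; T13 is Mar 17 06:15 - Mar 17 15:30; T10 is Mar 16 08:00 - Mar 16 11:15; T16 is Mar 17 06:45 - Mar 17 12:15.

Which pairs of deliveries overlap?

Check each pair: they overlap iff neither finishes before the other starts.
Sorted by start: T10, T11, T12, T14, T13, T16, T15.
T11 starts after T10 ends — done with T10.
T12 starts before T11 ends → T11 and T12 overlap.
T14 starts after T11 ends — done with T11.
T14 starts before T12 ends → T12 and T14 overlap.
T13 starts after T12 ends — done with T12.
T13 starts before T14 ends → T14 and T13 overlap.
T16 starts before T14 ends → T14 and T16 overlap.
T15 starts after T14 ends.
T16 starts before T13 ends → T13 and T16 overlap.
T15 starts after T13 ends.
T15 starts after T16 ends.

T11 & T12, T12 & T14, T13 & T14, T13 & T16, T14 & T16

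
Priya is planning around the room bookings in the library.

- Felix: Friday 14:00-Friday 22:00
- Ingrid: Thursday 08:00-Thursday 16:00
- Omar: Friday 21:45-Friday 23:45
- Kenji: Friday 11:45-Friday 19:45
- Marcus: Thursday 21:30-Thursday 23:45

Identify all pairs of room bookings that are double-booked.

Felix & Kenji, Felix & Omar

Sorted by start: Ingrid, Marcus, Kenji, Felix, Omar.
Marcus starts after Ingrid ends; Ingrid is clear from here.
Kenji starts after Marcus ends; Marcus is clear from here.
Felix starts before Kenji ends → Kenji and Felix overlap.
Omar starts after Kenji ends.
Omar starts before Felix ends → Felix and Omar overlap.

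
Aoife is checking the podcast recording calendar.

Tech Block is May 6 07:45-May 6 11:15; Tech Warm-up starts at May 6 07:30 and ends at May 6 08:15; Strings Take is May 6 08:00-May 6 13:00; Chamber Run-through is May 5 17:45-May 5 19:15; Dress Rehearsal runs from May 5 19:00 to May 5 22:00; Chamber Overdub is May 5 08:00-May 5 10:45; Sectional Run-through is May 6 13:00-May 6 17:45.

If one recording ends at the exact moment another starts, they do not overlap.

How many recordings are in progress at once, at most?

Sweep the timeline, counting +1 at each start and −1 at each end (ends before starts at a tie):
May 5 08:00 start Chamber Overdub → 1
May 5 10:45 end Chamber Overdub → 0
May 5 17:45 start Chamber Run-through → 1
May 5 19:00 start Dress Rehearsal → 2
May 5 19:15 end Chamber Run-through → 1
May 5 22:00 end Dress Rehearsal → 0
May 6 07:30 start Tech Warm-up → 1
May 6 07:45 start Tech Block → 2
May 6 08:00 start Strings Take → 3
May 6 08:15 end Tech Warm-up → 2
May 6 11:15 end Tech Block → 1
May 6 13:00 end Strings Take → 0
May 6 13:00 start Sectional Run-through → 1
May 6 17:45 end Sectional Run-through → 0
Peak is 3, at May 6 08:00 (Strings Take, Tech Block, Tech Warm-up).

3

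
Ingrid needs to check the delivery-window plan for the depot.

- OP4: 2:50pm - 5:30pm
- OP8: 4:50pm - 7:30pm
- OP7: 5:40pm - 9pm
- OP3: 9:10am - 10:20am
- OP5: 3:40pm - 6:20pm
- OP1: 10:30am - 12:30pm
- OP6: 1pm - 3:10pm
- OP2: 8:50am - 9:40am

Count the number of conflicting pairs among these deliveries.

7

Check each pair: they overlap iff neither finishes before the other starts.
Sorted by start: OP2, OP3, OP1, OP6, OP4, OP5, OP8, OP7.
OP3 starts before OP2 ends → OP2 and OP3 overlap.
OP1 starts after OP2 ends, so OP2 has no further overlaps.
OP1 starts after OP3 ends, so OP3 has no further overlaps.
OP6 starts after OP1 ends, so OP1 has no further overlaps.
OP4 starts before OP6 ends → OP6 and OP4 overlap.
OP5 starts after OP6 ends, so OP6 has no further overlaps.
OP5 starts before OP4 ends → OP4 and OP5 overlap.
OP8 starts before OP4 ends → OP4 and OP8 overlap.
OP7 starts after OP4 ends.
OP8 starts before OP5 ends → OP5 and OP8 overlap.
OP7 starts before OP5 ends → OP5 and OP7 overlap.
OP7 starts before OP8 ends → OP8 and OP7 overlap.
Overlapping pairs: OP2 & OP3, OP4 & OP5, OP4 & OP6, OP4 & OP8, OP5 & OP7, OP5 & OP8, OP7 & OP8 — 7 in total.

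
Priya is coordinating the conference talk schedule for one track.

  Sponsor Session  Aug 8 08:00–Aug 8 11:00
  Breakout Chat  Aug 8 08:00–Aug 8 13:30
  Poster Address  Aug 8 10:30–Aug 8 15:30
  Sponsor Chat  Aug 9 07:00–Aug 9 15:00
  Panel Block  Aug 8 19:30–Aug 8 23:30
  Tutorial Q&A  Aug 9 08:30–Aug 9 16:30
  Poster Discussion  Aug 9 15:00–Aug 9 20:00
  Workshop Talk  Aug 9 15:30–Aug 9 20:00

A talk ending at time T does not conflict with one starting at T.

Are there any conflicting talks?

Yes

Sorted by start: Sponsor Session, Breakout Chat, Poster Address, Panel Block, Sponsor Chat, Tutorial Q&A, Poster Discussion, Workshop Talk.
Breakout Chat starts before Sponsor Session ends → Sponsor Session and Breakout Chat overlap.
That's a conflict, so the schedule is not conflict-free.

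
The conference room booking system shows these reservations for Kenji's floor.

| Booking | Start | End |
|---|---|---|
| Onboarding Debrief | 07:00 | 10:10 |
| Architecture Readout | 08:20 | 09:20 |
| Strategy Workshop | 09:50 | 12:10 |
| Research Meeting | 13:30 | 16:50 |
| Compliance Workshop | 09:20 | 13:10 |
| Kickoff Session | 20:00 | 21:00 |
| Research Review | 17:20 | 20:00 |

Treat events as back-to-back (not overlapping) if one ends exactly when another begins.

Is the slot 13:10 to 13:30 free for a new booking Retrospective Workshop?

Yes — the slot is free

Onboarding Debrief: ends 10:10 at or before Retrospective Workshop starts 13:10 → clear.
Architecture Readout: ends 09:20 at or before Retrospective Workshop starts 13:10 → clear.
Compliance Workshop: ends 13:10 at or before Retrospective Workshop starts 13:10 → clear.
Strategy Workshop: ends 12:10 at or before Retrospective Workshop starts 13:10 → clear.
Research Meeting: starts 13:30 at or after Retrospective Workshop ends 13:30 → clear.
Research Review: starts 17:20 at or after Retrospective Workshop ends 13:30 → clear.
Kickoff Session: starts 20:00 at or after Retrospective Workshop ends 13:30 → clear.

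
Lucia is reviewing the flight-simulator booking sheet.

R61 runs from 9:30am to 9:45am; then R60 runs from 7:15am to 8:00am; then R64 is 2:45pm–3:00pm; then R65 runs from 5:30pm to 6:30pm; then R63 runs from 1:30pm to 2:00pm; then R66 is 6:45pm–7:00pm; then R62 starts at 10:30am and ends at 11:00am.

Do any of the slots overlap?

Sorted by start: R60, R61, R62, R63, R64, R65, R66.
R61 starts after R60 ends; R60 is clear from here.
R62 starts after R61 ends; R61 is clear from here.
R63 starts after R62 ends; R62 is clear from here.
R64 starts after R63 ends; R63 is clear from here.
R65 starts after R64 ends; R64 is clear from here.
R66 starts after R65 ends.
Every pair is clear; the schedule has no overlaps.

No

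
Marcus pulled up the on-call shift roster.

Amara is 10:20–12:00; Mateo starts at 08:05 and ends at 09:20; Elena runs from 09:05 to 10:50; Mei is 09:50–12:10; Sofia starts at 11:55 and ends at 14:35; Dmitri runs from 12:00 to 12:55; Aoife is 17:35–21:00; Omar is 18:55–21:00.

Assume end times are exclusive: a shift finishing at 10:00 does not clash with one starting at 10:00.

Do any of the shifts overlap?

Sorted by start: Mateo, Elena, Mei, Amara, Sofia, Dmitri, Aoife, Omar.
Elena starts before Mateo ends → Mateo and Elena overlap.
That's a conflict, so the schedule is not conflict-free.

Yes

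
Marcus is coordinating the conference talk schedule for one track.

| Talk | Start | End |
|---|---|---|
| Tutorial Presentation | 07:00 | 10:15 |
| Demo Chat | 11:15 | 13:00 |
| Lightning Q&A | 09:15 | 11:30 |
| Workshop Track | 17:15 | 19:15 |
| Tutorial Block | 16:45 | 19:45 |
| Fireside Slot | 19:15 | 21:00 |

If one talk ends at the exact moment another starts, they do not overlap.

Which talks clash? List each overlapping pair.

Sorted by start: Tutorial Presentation, Lightning Q&A, Demo Chat, Tutorial Block, Workshop Track, Fireside Slot.
Lightning Q&A starts before Tutorial Presentation ends → Tutorial Presentation and Lightning Q&A overlap.
Demo Chat starts after Tutorial Presentation ends, so nothing later overlaps Tutorial Presentation either.
Demo Chat starts before Lightning Q&A ends → Lightning Q&A and Demo Chat overlap.
Tutorial Block starts after Lightning Q&A ends, so nothing later overlaps Lightning Q&A either.
Tutorial Block starts after Demo Chat ends, so nothing later overlaps Demo Chat either.
Workshop Track starts before Tutorial Block ends → Tutorial Block and Workshop Track overlap.
Fireside Slot starts before Tutorial Block ends → Tutorial Block and Fireside Slot overlap.
Fireside Slot starts exactly when Workshop Track ends (back-to-back, no overlap).

Demo Chat & Lightning Q&A, Fireside Slot & Tutorial Block, Lightning Q&A & Tutorial Presentation, Tutorial Block & Workshop Track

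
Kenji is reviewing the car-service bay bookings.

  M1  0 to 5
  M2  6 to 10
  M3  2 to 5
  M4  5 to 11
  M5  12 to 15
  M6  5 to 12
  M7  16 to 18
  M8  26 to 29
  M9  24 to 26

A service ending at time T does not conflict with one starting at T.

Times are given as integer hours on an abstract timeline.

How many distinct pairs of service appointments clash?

4

Sorted by start: M1, M3, M4, M6, M2, M5, M7, M9, M8.
M3 starts before M1 ends → M1 and M3 overlap.
M4 starts exactly when M1 ends (back-to-back, no overlap) — done with M1.
M4 starts exactly when M3 ends (back-to-back, no overlap) — done with M3.
M6 starts before M4 ends → M4 and M6 overlap.
M2 starts before M4 ends → M4 and M2 overlap.
M5 starts after M4 ends — done with M4.
M2 starts before M6 ends → M6 and M2 overlap.
M5 starts exactly when M6 ends (back-to-back, no overlap) — done with M6.
M5 starts after M2 ends — done with M2.
M7 starts after M5 ends — done with M5.
M9 starts after M7 ends — done with M7.
M8 starts exactly when M9 ends (back-to-back, no overlap).
Overlapping pairs: M1 & M3, M2 & M4, M2 & M6, M4 & M6 — 4 in total.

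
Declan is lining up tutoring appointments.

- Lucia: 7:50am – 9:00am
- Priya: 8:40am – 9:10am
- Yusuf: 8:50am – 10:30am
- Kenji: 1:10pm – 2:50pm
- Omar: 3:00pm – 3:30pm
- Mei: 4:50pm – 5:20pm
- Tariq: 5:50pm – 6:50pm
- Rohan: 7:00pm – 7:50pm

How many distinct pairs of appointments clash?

Sorted by start: Lucia, Priya, Yusuf, Kenji, Omar, Mei, Tariq, Rohan.
Priya starts before Lucia ends → Lucia and Priya overlap.
Yusuf starts before Lucia ends → Lucia and Yusuf overlap.
Kenji starts after Lucia ends, so nothing later overlaps Lucia either.
Yusuf starts before Priya ends → Priya and Yusuf overlap.
Kenji starts after Priya ends, so nothing later overlaps Priya either.
Kenji starts after Yusuf ends, so nothing later overlaps Yusuf either.
Omar starts after Kenji ends, so nothing later overlaps Kenji either.
Mei starts after Omar ends, so nothing later overlaps Omar either.
Tariq starts after Mei ends, so nothing later overlaps Mei either.
Rohan starts after Tariq ends.
Overlapping pairs: Lucia & Priya, Lucia & Yusuf, Priya & Yusuf — 3 in total.

3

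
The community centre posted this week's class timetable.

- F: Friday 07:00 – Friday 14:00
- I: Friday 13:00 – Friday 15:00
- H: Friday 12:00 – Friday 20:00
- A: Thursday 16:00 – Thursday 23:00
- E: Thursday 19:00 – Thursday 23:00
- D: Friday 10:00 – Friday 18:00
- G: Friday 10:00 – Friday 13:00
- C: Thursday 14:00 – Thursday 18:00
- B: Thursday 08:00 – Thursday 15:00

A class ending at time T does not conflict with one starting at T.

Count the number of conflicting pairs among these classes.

12

Check each pair: they overlap iff neither finishes before the other starts.
Sorted by start: B, C, A, E, F, D, G, H, I.
C starts before B ends → B and C overlap.
A starts after B ends; B is clear from here.
A starts before C ends → C and A overlap.
E starts after C ends; C is clear from here.
E starts before A ends → A and E overlap.
F starts after A ends; A is clear from here.
F starts after E ends; E is clear from here.
D starts before F ends → F and D overlap.
G starts before F ends → F and G overlap.
H starts before F ends → F and H overlap.
I starts before F ends → F and I overlap.
G starts before D ends → D and G overlap.
H starts before D ends → D and H overlap.
I starts before D ends → D and I overlap.
H starts before G ends → G and H overlap.
I starts exactly when G ends (back-to-back, no overlap).
I starts before H ends → H and I overlap.
Overlapping pairs: A & C, A & E, B & C, D & F, D & G, D & H, D & I, F & G, F & H, F & I, G & H, H & I — 12 in total.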